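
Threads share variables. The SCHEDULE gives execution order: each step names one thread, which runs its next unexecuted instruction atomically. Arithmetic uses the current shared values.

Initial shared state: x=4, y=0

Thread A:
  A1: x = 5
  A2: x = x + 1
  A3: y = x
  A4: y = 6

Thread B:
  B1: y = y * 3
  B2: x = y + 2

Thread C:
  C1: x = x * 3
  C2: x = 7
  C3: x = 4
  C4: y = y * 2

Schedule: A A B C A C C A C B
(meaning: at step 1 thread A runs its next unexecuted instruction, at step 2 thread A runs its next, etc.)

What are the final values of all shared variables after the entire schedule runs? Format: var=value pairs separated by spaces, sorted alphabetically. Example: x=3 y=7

Answer: x=14 y=12

Derivation:
Step 1: thread A executes A1 (x = 5). Shared: x=5 y=0. PCs: A@1 B@0 C@0
Step 2: thread A executes A2 (x = x + 1). Shared: x=6 y=0. PCs: A@2 B@0 C@0
Step 3: thread B executes B1 (y = y * 3). Shared: x=6 y=0. PCs: A@2 B@1 C@0
Step 4: thread C executes C1 (x = x * 3). Shared: x=18 y=0. PCs: A@2 B@1 C@1
Step 5: thread A executes A3 (y = x). Shared: x=18 y=18. PCs: A@3 B@1 C@1
Step 6: thread C executes C2 (x = 7). Shared: x=7 y=18. PCs: A@3 B@1 C@2
Step 7: thread C executes C3 (x = 4). Shared: x=4 y=18. PCs: A@3 B@1 C@3
Step 8: thread A executes A4 (y = 6). Shared: x=4 y=6. PCs: A@4 B@1 C@3
Step 9: thread C executes C4 (y = y * 2). Shared: x=4 y=12. PCs: A@4 B@1 C@4
Step 10: thread B executes B2 (x = y + 2). Shared: x=14 y=12. PCs: A@4 B@2 C@4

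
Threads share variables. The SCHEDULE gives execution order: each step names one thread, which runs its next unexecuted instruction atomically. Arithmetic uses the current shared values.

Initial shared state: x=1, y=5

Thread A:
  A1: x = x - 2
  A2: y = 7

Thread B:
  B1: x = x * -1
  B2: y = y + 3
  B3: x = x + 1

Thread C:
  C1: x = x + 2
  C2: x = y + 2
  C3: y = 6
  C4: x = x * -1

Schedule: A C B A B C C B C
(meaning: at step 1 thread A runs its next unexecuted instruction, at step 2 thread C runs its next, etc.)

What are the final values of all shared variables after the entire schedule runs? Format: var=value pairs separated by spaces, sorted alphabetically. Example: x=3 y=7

Answer: x=-13 y=6

Derivation:
Step 1: thread A executes A1 (x = x - 2). Shared: x=-1 y=5. PCs: A@1 B@0 C@0
Step 2: thread C executes C1 (x = x + 2). Shared: x=1 y=5. PCs: A@1 B@0 C@1
Step 3: thread B executes B1 (x = x * -1). Shared: x=-1 y=5. PCs: A@1 B@1 C@1
Step 4: thread A executes A2 (y = 7). Shared: x=-1 y=7. PCs: A@2 B@1 C@1
Step 5: thread B executes B2 (y = y + 3). Shared: x=-1 y=10. PCs: A@2 B@2 C@1
Step 6: thread C executes C2 (x = y + 2). Shared: x=12 y=10. PCs: A@2 B@2 C@2
Step 7: thread C executes C3 (y = 6). Shared: x=12 y=6. PCs: A@2 B@2 C@3
Step 8: thread B executes B3 (x = x + 1). Shared: x=13 y=6. PCs: A@2 B@3 C@3
Step 9: thread C executes C4 (x = x * -1). Shared: x=-13 y=6. PCs: A@2 B@3 C@4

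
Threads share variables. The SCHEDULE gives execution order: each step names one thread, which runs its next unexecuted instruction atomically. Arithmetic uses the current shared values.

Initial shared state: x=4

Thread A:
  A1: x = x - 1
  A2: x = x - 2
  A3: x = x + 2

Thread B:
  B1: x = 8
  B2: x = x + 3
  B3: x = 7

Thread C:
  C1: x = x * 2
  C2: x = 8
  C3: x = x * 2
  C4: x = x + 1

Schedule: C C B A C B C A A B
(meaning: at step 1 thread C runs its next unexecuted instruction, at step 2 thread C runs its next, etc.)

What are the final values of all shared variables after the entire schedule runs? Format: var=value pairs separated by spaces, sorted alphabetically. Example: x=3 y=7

Step 1: thread C executes C1 (x = x * 2). Shared: x=8. PCs: A@0 B@0 C@1
Step 2: thread C executes C2 (x = 8). Shared: x=8. PCs: A@0 B@0 C@2
Step 3: thread B executes B1 (x = 8). Shared: x=8. PCs: A@0 B@1 C@2
Step 4: thread A executes A1 (x = x - 1). Shared: x=7. PCs: A@1 B@1 C@2
Step 5: thread C executes C3 (x = x * 2). Shared: x=14. PCs: A@1 B@1 C@3
Step 6: thread B executes B2 (x = x + 3). Shared: x=17. PCs: A@1 B@2 C@3
Step 7: thread C executes C4 (x = x + 1). Shared: x=18. PCs: A@1 B@2 C@4
Step 8: thread A executes A2 (x = x - 2). Shared: x=16. PCs: A@2 B@2 C@4
Step 9: thread A executes A3 (x = x + 2). Shared: x=18. PCs: A@3 B@2 C@4
Step 10: thread B executes B3 (x = 7). Shared: x=7. PCs: A@3 B@3 C@4

Answer: x=7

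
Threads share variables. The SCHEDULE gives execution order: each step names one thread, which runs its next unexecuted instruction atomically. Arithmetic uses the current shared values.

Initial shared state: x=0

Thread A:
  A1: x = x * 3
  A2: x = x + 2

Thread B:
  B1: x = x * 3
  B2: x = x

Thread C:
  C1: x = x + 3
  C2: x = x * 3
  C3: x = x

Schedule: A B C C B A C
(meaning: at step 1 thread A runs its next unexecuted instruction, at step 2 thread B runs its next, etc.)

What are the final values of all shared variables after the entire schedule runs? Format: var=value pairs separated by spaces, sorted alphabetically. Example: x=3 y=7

Answer: x=11

Derivation:
Step 1: thread A executes A1 (x = x * 3). Shared: x=0. PCs: A@1 B@0 C@0
Step 2: thread B executes B1 (x = x * 3). Shared: x=0. PCs: A@1 B@1 C@0
Step 3: thread C executes C1 (x = x + 3). Shared: x=3. PCs: A@1 B@1 C@1
Step 4: thread C executes C2 (x = x * 3). Shared: x=9. PCs: A@1 B@1 C@2
Step 5: thread B executes B2 (x = x). Shared: x=9. PCs: A@1 B@2 C@2
Step 6: thread A executes A2 (x = x + 2). Shared: x=11. PCs: A@2 B@2 C@2
Step 7: thread C executes C3 (x = x). Shared: x=11. PCs: A@2 B@2 C@3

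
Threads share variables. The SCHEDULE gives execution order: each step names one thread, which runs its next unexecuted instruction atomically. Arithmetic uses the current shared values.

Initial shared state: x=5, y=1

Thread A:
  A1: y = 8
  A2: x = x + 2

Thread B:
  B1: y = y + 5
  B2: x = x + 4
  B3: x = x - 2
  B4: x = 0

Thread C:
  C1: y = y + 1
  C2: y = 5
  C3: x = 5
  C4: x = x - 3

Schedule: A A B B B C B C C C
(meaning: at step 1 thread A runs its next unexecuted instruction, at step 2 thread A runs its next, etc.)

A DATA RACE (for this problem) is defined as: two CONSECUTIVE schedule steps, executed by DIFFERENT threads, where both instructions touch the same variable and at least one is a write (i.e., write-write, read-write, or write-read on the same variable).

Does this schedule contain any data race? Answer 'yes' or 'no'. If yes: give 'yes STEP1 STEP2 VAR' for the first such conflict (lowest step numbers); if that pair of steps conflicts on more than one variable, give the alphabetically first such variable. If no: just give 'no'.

Steps 1,2: same thread (A). No race.
Steps 2,3: A(r=x,w=x) vs B(r=y,w=y). No conflict.
Steps 3,4: same thread (B). No race.
Steps 4,5: same thread (B). No race.
Steps 5,6: B(r=x,w=x) vs C(r=y,w=y). No conflict.
Steps 6,7: C(r=y,w=y) vs B(r=-,w=x). No conflict.
Steps 7,8: B(r=-,w=x) vs C(r=-,w=y). No conflict.
Steps 8,9: same thread (C). No race.
Steps 9,10: same thread (C). No race.

Answer: no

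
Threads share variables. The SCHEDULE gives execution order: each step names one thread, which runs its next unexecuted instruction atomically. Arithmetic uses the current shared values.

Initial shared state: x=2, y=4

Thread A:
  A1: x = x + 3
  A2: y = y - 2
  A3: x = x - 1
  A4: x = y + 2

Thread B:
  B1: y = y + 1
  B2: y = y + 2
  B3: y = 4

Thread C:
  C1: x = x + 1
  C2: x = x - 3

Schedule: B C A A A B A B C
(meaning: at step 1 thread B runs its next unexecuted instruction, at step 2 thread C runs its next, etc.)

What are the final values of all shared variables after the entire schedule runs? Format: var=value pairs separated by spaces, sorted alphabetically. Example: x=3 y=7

Step 1: thread B executes B1 (y = y + 1). Shared: x=2 y=5. PCs: A@0 B@1 C@0
Step 2: thread C executes C1 (x = x + 1). Shared: x=3 y=5. PCs: A@0 B@1 C@1
Step 3: thread A executes A1 (x = x + 3). Shared: x=6 y=5. PCs: A@1 B@1 C@1
Step 4: thread A executes A2 (y = y - 2). Shared: x=6 y=3. PCs: A@2 B@1 C@1
Step 5: thread A executes A3 (x = x - 1). Shared: x=5 y=3. PCs: A@3 B@1 C@1
Step 6: thread B executes B2 (y = y + 2). Shared: x=5 y=5. PCs: A@3 B@2 C@1
Step 7: thread A executes A4 (x = y + 2). Shared: x=7 y=5. PCs: A@4 B@2 C@1
Step 8: thread B executes B3 (y = 4). Shared: x=7 y=4. PCs: A@4 B@3 C@1
Step 9: thread C executes C2 (x = x - 3). Shared: x=4 y=4. PCs: A@4 B@3 C@2

Answer: x=4 y=4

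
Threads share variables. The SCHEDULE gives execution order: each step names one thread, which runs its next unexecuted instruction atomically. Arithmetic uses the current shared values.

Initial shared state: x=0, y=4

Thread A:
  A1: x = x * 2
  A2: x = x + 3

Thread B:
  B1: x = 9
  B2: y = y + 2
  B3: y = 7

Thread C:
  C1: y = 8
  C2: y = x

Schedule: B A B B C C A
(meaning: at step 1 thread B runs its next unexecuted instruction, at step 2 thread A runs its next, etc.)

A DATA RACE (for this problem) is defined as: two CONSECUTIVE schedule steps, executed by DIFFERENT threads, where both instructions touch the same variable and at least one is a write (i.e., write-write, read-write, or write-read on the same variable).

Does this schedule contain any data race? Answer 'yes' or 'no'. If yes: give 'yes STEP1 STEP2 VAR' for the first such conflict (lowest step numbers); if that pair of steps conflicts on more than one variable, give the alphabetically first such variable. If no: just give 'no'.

Steps 1,2: B(x = 9) vs A(x = x * 2). RACE on x (W-W).
Steps 2,3: A(r=x,w=x) vs B(r=y,w=y). No conflict.
Steps 3,4: same thread (B). No race.
Steps 4,5: B(y = 7) vs C(y = 8). RACE on y (W-W).
Steps 5,6: same thread (C). No race.
Steps 6,7: C(y = x) vs A(x = x + 3). RACE on x (R-W).
First conflict at steps 1,2.

Answer: yes 1 2 x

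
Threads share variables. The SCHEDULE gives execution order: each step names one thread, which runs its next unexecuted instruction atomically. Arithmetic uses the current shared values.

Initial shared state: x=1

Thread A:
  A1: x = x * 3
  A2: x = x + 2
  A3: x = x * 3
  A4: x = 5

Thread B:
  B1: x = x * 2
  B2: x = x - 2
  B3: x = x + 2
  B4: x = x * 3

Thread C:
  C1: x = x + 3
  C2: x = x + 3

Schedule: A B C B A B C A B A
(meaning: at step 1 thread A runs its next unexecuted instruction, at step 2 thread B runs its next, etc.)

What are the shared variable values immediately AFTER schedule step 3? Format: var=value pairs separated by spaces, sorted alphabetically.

Answer: x=9

Derivation:
Step 1: thread A executes A1 (x = x * 3). Shared: x=3. PCs: A@1 B@0 C@0
Step 2: thread B executes B1 (x = x * 2). Shared: x=6. PCs: A@1 B@1 C@0
Step 3: thread C executes C1 (x = x + 3). Shared: x=9. PCs: A@1 B@1 C@1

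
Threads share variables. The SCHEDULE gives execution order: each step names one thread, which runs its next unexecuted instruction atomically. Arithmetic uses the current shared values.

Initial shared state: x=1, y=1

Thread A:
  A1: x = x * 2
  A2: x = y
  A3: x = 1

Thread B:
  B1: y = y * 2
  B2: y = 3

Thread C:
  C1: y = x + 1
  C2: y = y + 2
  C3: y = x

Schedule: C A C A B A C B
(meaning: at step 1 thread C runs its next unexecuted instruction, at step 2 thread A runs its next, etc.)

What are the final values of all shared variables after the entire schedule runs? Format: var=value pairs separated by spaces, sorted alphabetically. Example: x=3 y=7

Step 1: thread C executes C1 (y = x + 1). Shared: x=1 y=2. PCs: A@0 B@0 C@1
Step 2: thread A executes A1 (x = x * 2). Shared: x=2 y=2. PCs: A@1 B@0 C@1
Step 3: thread C executes C2 (y = y + 2). Shared: x=2 y=4. PCs: A@1 B@0 C@2
Step 4: thread A executes A2 (x = y). Shared: x=4 y=4. PCs: A@2 B@0 C@2
Step 5: thread B executes B1 (y = y * 2). Shared: x=4 y=8. PCs: A@2 B@1 C@2
Step 6: thread A executes A3 (x = 1). Shared: x=1 y=8. PCs: A@3 B@1 C@2
Step 7: thread C executes C3 (y = x). Shared: x=1 y=1. PCs: A@3 B@1 C@3
Step 8: thread B executes B2 (y = 3). Shared: x=1 y=3. PCs: A@3 B@2 C@3

Answer: x=1 y=3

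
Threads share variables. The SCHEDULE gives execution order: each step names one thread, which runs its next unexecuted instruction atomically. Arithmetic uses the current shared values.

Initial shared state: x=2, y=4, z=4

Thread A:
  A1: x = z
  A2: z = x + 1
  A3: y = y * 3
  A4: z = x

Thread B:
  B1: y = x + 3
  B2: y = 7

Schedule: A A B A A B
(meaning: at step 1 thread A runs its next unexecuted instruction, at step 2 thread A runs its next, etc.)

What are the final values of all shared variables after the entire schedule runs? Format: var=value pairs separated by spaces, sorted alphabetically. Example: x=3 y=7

Step 1: thread A executes A1 (x = z). Shared: x=4 y=4 z=4. PCs: A@1 B@0
Step 2: thread A executes A2 (z = x + 1). Shared: x=4 y=4 z=5. PCs: A@2 B@0
Step 3: thread B executes B1 (y = x + 3). Shared: x=4 y=7 z=5. PCs: A@2 B@1
Step 4: thread A executes A3 (y = y * 3). Shared: x=4 y=21 z=5. PCs: A@3 B@1
Step 5: thread A executes A4 (z = x). Shared: x=4 y=21 z=4. PCs: A@4 B@1
Step 6: thread B executes B2 (y = 7). Shared: x=4 y=7 z=4. PCs: A@4 B@2

Answer: x=4 y=7 z=4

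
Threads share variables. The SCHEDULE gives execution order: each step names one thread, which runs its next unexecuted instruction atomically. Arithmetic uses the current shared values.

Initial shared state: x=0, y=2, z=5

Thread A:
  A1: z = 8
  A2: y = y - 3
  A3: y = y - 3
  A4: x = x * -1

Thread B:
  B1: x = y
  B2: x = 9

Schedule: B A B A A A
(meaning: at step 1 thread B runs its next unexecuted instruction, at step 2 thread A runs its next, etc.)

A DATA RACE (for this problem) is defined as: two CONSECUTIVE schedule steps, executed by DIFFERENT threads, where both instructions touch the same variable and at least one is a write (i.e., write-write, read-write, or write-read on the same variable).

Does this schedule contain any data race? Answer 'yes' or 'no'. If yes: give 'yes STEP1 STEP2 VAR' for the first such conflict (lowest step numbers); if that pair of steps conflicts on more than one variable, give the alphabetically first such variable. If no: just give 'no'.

Answer: no

Derivation:
Steps 1,2: B(r=y,w=x) vs A(r=-,w=z). No conflict.
Steps 2,3: A(r=-,w=z) vs B(r=-,w=x). No conflict.
Steps 3,4: B(r=-,w=x) vs A(r=y,w=y). No conflict.
Steps 4,5: same thread (A). No race.
Steps 5,6: same thread (A). No race.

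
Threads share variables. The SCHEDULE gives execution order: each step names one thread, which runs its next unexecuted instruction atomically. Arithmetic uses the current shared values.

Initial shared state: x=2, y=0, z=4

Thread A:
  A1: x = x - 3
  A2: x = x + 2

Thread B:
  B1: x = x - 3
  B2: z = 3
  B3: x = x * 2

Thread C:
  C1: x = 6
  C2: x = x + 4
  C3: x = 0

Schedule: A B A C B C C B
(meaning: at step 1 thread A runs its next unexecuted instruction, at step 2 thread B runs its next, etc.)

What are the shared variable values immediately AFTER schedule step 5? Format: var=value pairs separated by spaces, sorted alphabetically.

Answer: x=6 y=0 z=3

Derivation:
Step 1: thread A executes A1 (x = x - 3). Shared: x=-1 y=0 z=4. PCs: A@1 B@0 C@0
Step 2: thread B executes B1 (x = x - 3). Shared: x=-4 y=0 z=4. PCs: A@1 B@1 C@0
Step 3: thread A executes A2 (x = x + 2). Shared: x=-2 y=0 z=4. PCs: A@2 B@1 C@0
Step 4: thread C executes C1 (x = 6). Shared: x=6 y=0 z=4. PCs: A@2 B@1 C@1
Step 5: thread B executes B2 (z = 3). Shared: x=6 y=0 z=3. PCs: A@2 B@2 C@1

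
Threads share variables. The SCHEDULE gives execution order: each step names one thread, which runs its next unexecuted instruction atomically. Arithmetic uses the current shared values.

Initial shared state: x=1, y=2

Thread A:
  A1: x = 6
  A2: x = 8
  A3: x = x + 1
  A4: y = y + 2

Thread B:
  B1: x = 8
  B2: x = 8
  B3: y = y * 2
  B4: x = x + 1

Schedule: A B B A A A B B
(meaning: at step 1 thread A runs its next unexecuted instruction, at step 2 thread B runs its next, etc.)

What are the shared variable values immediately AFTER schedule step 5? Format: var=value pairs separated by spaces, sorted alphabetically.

Step 1: thread A executes A1 (x = 6). Shared: x=6 y=2. PCs: A@1 B@0
Step 2: thread B executes B1 (x = 8). Shared: x=8 y=2. PCs: A@1 B@1
Step 3: thread B executes B2 (x = 8). Shared: x=8 y=2. PCs: A@1 B@2
Step 4: thread A executes A2 (x = 8). Shared: x=8 y=2. PCs: A@2 B@2
Step 5: thread A executes A3 (x = x + 1). Shared: x=9 y=2. PCs: A@3 B@2

Answer: x=9 y=2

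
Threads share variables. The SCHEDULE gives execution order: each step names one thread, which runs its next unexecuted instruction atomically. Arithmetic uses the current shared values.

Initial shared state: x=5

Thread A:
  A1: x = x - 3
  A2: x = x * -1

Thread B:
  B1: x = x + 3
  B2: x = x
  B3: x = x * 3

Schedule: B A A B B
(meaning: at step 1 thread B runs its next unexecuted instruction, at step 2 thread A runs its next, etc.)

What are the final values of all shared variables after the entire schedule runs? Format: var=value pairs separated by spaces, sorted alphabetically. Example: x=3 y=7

Step 1: thread B executes B1 (x = x + 3). Shared: x=8. PCs: A@0 B@1
Step 2: thread A executes A1 (x = x - 3). Shared: x=5. PCs: A@1 B@1
Step 3: thread A executes A2 (x = x * -1). Shared: x=-5. PCs: A@2 B@1
Step 4: thread B executes B2 (x = x). Shared: x=-5. PCs: A@2 B@2
Step 5: thread B executes B3 (x = x * 3). Shared: x=-15. PCs: A@2 B@3

Answer: x=-15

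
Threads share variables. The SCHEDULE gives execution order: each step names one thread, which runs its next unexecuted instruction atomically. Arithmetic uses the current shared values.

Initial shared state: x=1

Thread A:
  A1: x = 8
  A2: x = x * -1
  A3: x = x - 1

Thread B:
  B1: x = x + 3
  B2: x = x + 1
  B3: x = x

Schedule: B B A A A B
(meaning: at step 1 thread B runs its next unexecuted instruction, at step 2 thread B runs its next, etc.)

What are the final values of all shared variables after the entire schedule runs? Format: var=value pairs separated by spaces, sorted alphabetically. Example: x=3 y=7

Step 1: thread B executes B1 (x = x + 3). Shared: x=4. PCs: A@0 B@1
Step 2: thread B executes B2 (x = x + 1). Shared: x=5. PCs: A@0 B@2
Step 3: thread A executes A1 (x = 8). Shared: x=8. PCs: A@1 B@2
Step 4: thread A executes A2 (x = x * -1). Shared: x=-8. PCs: A@2 B@2
Step 5: thread A executes A3 (x = x - 1). Shared: x=-9. PCs: A@3 B@2
Step 6: thread B executes B3 (x = x). Shared: x=-9. PCs: A@3 B@3

Answer: x=-9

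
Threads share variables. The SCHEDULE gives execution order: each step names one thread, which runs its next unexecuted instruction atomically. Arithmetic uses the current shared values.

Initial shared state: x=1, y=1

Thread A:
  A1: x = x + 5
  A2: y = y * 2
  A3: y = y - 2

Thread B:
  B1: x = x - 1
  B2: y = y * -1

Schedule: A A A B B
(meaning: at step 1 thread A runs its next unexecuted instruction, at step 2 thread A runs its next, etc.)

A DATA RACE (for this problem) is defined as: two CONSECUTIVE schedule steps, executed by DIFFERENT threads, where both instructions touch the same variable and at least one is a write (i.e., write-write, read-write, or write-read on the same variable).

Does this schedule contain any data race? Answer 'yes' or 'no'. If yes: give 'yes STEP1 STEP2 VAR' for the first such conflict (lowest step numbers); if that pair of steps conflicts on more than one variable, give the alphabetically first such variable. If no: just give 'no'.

Answer: no

Derivation:
Steps 1,2: same thread (A). No race.
Steps 2,3: same thread (A). No race.
Steps 3,4: A(r=y,w=y) vs B(r=x,w=x). No conflict.
Steps 4,5: same thread (B). No race.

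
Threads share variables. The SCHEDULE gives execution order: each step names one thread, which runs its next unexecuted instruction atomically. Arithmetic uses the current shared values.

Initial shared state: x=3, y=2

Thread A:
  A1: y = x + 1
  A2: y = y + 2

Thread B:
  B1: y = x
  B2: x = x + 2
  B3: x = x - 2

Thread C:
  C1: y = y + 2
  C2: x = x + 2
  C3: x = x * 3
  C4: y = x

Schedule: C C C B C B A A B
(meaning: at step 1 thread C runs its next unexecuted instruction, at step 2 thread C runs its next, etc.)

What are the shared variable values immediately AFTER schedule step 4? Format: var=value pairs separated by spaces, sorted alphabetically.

Answer: x=15 y=15

Derivation:
Step 1: thread C executes C1 (y = y + 2). Shared: x=3 y=4. PCs: A@0 B@0 C@1
Step 2: thread C executes C2 (x = x + 2). Shared: x=5 y=4. PCs: A@0 B@0 C@2
Step 3: thread C executes C3 (x = x * 3). Shared: x=15 y=4. PCs: A@0 B@0 C@3
Step 4: thread B executes B1 (y = x). Shared: x=15 y=15. PCs: A@0 B@1 C@3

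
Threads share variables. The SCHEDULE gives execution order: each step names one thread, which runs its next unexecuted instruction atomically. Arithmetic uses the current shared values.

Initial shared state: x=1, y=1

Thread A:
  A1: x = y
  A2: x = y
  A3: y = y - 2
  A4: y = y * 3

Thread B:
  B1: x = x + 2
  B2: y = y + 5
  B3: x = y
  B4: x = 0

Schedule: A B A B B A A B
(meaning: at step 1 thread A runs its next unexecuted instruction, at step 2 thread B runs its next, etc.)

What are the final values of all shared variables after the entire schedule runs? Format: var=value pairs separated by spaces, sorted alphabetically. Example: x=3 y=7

Step 1: thread A executes A1 (x = y). Shared: x=1 y=1. PCs: A@1 B@0
Step 2: thread B executes B1 (x = x + 2). Shared: x=3 y=1. PCs: A@1 B@1
Step 3: thread A executes A2 (x = y). Shared: x=1 y=1. PCs: A@2 B@1
Step 4: thread B executes B2 (y = y + 5). Shared: x=1 y=6. PCs: A@2 B@2
Step 5: thread B executes B3 (x = y). Shared: x=6 y=6. PCs: A@2 B@3
Step 6: thread A executes A3 (y = y - 2). Shared: x=6 y=4. PCs: A@3 B@3
Step 7: thread A executes A4 (y = y * 3). Shared: x=6 y=12. PCs: A@4 B@3
Step 8: thread B executes B4 (x = 0). Shared: x=0 y=12. PCs: A@4 B@4

Answer: x=0 y=12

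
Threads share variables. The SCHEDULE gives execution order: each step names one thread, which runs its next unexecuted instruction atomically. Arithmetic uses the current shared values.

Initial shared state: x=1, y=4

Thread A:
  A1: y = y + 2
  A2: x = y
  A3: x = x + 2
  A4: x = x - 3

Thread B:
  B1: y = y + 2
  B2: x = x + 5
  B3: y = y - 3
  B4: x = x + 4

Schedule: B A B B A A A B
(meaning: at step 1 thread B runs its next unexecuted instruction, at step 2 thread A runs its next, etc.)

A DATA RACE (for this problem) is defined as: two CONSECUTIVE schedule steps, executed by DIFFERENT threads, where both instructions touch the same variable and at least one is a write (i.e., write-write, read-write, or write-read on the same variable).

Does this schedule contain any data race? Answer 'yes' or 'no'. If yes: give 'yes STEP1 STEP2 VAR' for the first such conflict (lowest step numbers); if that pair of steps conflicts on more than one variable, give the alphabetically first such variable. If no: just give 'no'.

Answer: yes 1 2 y

Derivation:
Steps 1,2: B(y = y + 2) vs A(y = y + 2). RACE on y (W-W).
Steps 2,3: A(r=y,w=y) vs B(r=x,w=x). No conflict.
Steps 3,4: same thread (B). No race.
Steps 4,5: B(y = y - 3) vs A(x = y). RACE on y (W-R).
Steps 5,6: same thread (A). No race.
Steps 6,7: same thread (A). No race.
Steps 7,8: A(x = x - 3) vs B(x = x + 4). RACE on x (W-W).
First conflict at steps 1,2.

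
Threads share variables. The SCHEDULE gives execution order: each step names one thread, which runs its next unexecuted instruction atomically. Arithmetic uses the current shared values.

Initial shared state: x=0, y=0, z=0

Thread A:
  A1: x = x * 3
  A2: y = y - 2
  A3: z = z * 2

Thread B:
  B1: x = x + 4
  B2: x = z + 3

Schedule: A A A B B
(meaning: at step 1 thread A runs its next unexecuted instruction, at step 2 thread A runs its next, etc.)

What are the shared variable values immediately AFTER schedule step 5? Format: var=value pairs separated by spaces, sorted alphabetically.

Step 1: thread A executes A1 (x = x * 3). Shared: x=0 y=0 z=0. PCs: A@1 B@0
Step 2: thread A executes A2 (y = y - 2). Shared: x=0 y=-2 z=0. PCs: A@2 B@0
Step 3: thread A executes A3 (z = z * 2). Shared: x=0 y=-2 z=0. PCs: A@3 B@0
Step 4: thread B executes B1 (x = x + 4). Shared: x=4 y=-2 z=0. PCs: A@3 B@1
Step 5: thread B executes B2 (x = z + 3). Shared: x=3 y=-2 z=0. PCs: A@3 B@2

Answer: x=3 y=-2 z=0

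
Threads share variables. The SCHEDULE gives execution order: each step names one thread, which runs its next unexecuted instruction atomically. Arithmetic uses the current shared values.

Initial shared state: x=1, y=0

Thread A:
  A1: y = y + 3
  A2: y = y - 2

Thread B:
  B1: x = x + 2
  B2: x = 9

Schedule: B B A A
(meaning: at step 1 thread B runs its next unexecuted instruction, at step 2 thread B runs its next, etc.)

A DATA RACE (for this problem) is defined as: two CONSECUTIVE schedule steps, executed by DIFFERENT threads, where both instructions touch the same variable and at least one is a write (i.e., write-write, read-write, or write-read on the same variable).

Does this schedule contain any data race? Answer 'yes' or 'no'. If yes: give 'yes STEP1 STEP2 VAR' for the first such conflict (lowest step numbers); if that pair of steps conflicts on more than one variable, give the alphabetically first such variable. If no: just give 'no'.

Steps 1,2: same thread (B). No race.
Steps 2,3: B(r=-,w=x) vs A(r=y,w=y). No conflict.
Steps 3,4: same thread (A). No race.

Answer: no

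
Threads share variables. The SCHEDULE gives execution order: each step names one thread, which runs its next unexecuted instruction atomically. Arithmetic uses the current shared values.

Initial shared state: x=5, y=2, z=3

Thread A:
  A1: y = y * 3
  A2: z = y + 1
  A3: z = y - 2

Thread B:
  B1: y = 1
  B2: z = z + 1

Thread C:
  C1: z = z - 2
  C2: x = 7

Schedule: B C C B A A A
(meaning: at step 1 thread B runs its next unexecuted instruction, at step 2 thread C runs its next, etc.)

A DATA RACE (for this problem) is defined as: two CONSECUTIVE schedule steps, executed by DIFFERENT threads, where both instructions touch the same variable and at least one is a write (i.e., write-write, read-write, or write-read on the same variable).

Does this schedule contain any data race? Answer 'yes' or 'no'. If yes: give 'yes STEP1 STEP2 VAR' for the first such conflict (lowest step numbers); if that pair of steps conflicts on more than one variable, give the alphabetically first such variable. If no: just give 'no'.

Answer: no

Derivation:
Steps 1,2: B(r=-,w=y) vs C(r=z,w=z). No conflict.
Steps 2,3: same thread (C). No race.
Steps 3,4: C(r=-,w=x) vs B(r=z,w=z). No conflict.
Steps 4,5: B(r=z,w=z) vs A(r=y,w=y). No conflict.
Steps 5,6: same thread (A). No race.
Steps 6,7: same thread (A). No race.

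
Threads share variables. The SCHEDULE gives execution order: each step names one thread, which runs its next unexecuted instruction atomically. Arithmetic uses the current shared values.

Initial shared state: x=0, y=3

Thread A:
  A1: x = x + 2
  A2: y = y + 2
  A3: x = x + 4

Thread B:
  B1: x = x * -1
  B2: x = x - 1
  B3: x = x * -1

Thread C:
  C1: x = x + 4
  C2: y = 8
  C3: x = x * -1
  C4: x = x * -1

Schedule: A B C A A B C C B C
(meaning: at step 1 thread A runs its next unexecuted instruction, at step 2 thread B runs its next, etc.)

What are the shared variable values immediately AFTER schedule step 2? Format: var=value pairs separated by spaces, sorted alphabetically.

Step 1: thread A executes A1 (x = x + 2). Shared: x=2 y=3. PCs: A@1 B@0 C@0
Step 2: thread B executes B1 (x = x * -1). Shared: x=-2 y=3. PCs: A@1 B@1 C@0

Answer: x=-2 y=3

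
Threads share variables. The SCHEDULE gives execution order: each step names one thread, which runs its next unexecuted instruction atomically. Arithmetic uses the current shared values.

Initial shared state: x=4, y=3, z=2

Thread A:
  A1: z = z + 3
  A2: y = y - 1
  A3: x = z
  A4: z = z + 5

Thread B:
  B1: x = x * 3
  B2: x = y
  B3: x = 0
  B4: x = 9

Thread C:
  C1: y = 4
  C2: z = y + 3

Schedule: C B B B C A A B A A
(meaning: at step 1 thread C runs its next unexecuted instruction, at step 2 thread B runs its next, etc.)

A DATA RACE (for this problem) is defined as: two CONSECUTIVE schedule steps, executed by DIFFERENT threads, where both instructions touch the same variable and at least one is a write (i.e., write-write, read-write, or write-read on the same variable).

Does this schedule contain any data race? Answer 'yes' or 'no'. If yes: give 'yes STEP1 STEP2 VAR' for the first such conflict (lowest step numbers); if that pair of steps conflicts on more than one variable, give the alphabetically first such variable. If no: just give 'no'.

Answer: yes 5 6 z

Derivation:
Steps 1,2: C(r=-,w=y) vs B(r=x,w=x). No conflict.
Steps 2,3: same thread (B). No race.
Steps 3,4: same thread (B). No race.
Steps 4,5: B(r=-,w=x) vs C(r=y,w=z). No conflict.
Steps 5,6: C(z = y + 3) vs A(z = z + 3). RACE on z (W-W).
Steps 6,7: same thread (A). No race.
Steps 7,8: A(r=y,w=y) vs B(r=-,w=x). No conflict.
Steps 8,9: B(x = 9) vs A(x = z). RACE on x (W-W).
Steps 9,10: same thread (A). No race.
First conflict at steps 5,6.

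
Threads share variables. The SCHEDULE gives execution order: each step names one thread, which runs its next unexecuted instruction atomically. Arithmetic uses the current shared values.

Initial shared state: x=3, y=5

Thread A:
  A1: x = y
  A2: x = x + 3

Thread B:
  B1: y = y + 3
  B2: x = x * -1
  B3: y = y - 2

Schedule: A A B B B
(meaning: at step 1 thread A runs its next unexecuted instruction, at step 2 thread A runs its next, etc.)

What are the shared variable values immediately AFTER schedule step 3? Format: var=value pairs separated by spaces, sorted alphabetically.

Answer: x=8 y=8

Derivation:
Step 1: thread A executes A1 (x = y). Shared: x=5 y=5. PCs: A@1 B@0
Step 2: thread A executes A2 (x = x + 3). Shared: x=8 y=5. PCs: A@2 B@0
Step 3: thread B executes B1 (y = y + 3). Shared: x=8 y=8. PCs: A@2 B@1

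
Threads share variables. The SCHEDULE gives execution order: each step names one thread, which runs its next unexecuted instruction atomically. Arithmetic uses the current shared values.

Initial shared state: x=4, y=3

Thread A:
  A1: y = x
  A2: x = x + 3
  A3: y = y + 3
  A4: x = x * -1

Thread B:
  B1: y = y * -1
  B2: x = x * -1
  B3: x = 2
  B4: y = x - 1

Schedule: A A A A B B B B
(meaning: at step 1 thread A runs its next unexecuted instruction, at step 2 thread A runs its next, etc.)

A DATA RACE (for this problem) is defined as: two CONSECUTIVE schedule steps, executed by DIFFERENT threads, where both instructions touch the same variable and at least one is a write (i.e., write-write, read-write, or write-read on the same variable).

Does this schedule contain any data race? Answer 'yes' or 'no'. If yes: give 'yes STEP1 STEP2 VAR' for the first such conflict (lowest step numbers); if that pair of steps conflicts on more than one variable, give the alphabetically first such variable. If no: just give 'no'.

Steps 1,2: same thread (A). No race.
Steps 2,3: same thread (A). No race.
Steps 3,4: same thread (A). No race.
Steps 4,5: A(r=x,w=x) vs B(r=y,w=y). No conflict.
Steps 5,6: same thread (B). No race.
Steps 6,7: same thread (B). No race.
Steps 7,8: same thread (B). No race.

Answer: no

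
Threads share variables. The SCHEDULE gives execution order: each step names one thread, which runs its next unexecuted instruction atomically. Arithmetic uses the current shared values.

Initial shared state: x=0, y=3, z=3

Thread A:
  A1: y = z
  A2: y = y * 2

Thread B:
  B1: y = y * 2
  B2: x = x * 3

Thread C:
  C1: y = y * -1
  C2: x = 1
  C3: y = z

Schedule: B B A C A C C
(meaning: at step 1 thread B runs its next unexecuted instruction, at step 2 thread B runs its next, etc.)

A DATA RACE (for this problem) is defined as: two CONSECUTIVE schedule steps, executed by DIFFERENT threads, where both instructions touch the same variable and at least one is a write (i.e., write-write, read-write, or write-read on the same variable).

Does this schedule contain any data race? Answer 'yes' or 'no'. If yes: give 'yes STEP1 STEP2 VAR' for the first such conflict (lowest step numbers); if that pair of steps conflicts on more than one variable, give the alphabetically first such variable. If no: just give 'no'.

Answer: yes 3 4 y

Derivation:
Steps 1,2: same thread (B). No race.
Steps 2,3: B(r=x,w=x) vs A(r=z,w=y). No conflict.
Steps 3,4: A(y = z) vs C(y = y * -1). RACE on y (W-W).
Steps 4,5: C(y = y * -1) vs A(y = y * 2). RACE on y (W-W).
Steps 5,6: A(r=y,w=y) vs C(r=-,w=x). No conflict.
Steps 6,7: same thread (C). No race.
First conflict at steps 3,4.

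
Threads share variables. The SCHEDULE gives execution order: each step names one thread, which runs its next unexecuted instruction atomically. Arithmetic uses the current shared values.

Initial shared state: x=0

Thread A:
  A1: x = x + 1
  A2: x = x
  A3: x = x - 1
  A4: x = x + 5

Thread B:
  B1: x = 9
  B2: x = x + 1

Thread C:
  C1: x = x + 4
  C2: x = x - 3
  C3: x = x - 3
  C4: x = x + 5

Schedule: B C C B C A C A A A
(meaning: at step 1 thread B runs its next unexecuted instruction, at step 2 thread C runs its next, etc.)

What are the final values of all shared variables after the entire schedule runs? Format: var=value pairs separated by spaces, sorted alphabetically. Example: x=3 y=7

Step 1: thread B executes B1 (x = 9). Shared: x=9. PCs: A@0 B@1 C@0
Step 2: thread C executes C1 (x = x + 4). Shared: x=13. PCs: A@0 B@1 C@1
Step 3: thread C executes C2 (x = x - 3). Shared: x=10. PCs: A@0 B@1 C@2
Step 4: thread B executes B2 (x = x + 1). Shared: x=11. PCs: A@0 B@2 C@2
Step 5: thread C executes C3 (x = x - 3). Shared: x=8. PCs: A@0 B@2 C@3
Step 6: thread A executes A1 (x = x + 1). Shared: x=9. PCs: A@1 B@2 C@3
Step 7: thread C executes C4 (x = x + 5). Shared: x=14. PCs: A@1 B@2 C@4
Step 8: thread A executes A2 (x = x). Shared: x=14. PCs: A@2 B@2 C@4
Step 9: thread A executes A3 (x = x - 1). Shared: x=13. PCs: A@3 B@2 C@4
Step 10: thread A executes A4 (x = x + 5). Shared: x=18. PCs: A@4 B@2 C@4

Answer: x=18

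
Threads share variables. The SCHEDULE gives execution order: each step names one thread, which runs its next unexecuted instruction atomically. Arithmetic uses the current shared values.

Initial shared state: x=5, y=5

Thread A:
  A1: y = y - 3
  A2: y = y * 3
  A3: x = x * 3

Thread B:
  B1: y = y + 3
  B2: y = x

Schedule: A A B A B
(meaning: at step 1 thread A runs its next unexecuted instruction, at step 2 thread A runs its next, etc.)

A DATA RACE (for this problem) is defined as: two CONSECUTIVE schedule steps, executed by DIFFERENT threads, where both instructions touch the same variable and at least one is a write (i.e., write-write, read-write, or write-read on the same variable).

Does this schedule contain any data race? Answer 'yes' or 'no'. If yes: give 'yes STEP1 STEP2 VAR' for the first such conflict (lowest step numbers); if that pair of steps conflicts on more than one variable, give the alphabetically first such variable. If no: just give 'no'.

Answer: yes 2 3 y

Derivation:
Steps 1,2: same thread (A). No race.
Steps 2,3: A(y = y * 3) vs B(y = y + 3). RACE on y (W-W).
Steps 3,4: B(r=y,w=y) vs A(r=x,w=x). No conflict.
Steps 4,5: A(x = x * 3) vs B(y = x). RACE on x (W-R).
First conflict at steps 2,3.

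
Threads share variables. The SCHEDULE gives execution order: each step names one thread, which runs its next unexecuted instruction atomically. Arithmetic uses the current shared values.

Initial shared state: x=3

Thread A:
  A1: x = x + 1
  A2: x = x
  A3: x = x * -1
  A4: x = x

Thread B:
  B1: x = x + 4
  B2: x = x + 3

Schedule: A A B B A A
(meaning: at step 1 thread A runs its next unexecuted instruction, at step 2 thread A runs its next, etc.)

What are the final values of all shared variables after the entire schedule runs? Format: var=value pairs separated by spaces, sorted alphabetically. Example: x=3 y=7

Answer: x=-11

Derivation:
Step 1: thread A executes A1 (x = x + 1). Shared: x=4. PCs: A@1 B@0
Step 2: thread A executes A2 (x = x). Shared: x=4. PCs: A@2 B@0
Step 3: thread B executes B1 (x = x + 4). Shared: x=8. PCs: A@2 B@1
Step 4: thread B executes B2 (x = x + 3). Shared: x=11. PCs: A@2 B@2
Step 5: thread A executes A3 (x = x * -1). Shared: x=-11. PCs: A@3 B@2
Step 6: thread A executes A4 (x = x). Shared: x=-11. PCs: A@4 B@2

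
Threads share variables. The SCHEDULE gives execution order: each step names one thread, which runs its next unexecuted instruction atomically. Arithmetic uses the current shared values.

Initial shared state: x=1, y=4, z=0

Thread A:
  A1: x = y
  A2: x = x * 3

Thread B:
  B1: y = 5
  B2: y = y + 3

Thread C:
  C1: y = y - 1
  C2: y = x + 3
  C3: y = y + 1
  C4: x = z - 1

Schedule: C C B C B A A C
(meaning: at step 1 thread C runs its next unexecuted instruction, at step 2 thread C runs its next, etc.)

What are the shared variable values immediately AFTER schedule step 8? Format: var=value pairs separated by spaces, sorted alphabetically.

Step 1: thread C executes C1 (y = y - 1). Shared: x=1 y=3 z=0. PCs: A@0 B@0 C@1
Step 2: thread C executes C2 (y = x + 3). Shared: x=1 y=4 z=0. PCs: A@0 B@0 C@2
Step 3: thread B executes B1 (y = 5). Shared: x=1 y=5 z=0. PCs: A@0 B@1 C@2
Step 4: thread C executes C3 (y = y + 1). Shared: x=1 y=6 z=0. PCs: A@0 B@1 C@3
Step 5: thread B executes B2 (y = y + 3). Shared: x=1 y=9 z=0. PCs: A@0 B@2 C@3
Step 6: thread A executes A1 (x = y). Shared: x=9 y=9 z=0. PCs: A@1 B@2 C@3
Step 7: thread A executes A2 (x = x * 3). Shared: x=27 y=9 z=0. PCs: A@2 B@2 C@3
Step 8: thread C executes C4 (x = z - 1). Shared: x=-1 y=9 z=0. PCs: A@2 B@2 C@4

Answer: x=-1 y=9 z=0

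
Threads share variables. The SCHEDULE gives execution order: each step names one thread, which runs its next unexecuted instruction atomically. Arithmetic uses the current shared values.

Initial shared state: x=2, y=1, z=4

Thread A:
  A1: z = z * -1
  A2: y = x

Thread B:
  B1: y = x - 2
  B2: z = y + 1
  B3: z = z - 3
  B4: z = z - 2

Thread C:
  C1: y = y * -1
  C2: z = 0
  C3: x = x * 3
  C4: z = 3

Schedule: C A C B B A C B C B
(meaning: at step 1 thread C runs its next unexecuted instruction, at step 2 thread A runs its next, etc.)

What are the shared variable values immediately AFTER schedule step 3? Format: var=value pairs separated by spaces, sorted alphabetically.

Step 1: thread C executes C1 (y = y * -1). Shared: x=2 y=-1 z=4. PCs: A@0 B@0 C@1
Step 2: thread A executes A1 (z = z * -1). Shared: x=2 y=-1 z=-4. PCs: A@1 B@0 C@1
Step 3: thread C executes C2 (z = 0). Shared: x=2 y=-1 z=0. PCs: A@1 B@0 C@2

Answer: x=2 y=-1 z=0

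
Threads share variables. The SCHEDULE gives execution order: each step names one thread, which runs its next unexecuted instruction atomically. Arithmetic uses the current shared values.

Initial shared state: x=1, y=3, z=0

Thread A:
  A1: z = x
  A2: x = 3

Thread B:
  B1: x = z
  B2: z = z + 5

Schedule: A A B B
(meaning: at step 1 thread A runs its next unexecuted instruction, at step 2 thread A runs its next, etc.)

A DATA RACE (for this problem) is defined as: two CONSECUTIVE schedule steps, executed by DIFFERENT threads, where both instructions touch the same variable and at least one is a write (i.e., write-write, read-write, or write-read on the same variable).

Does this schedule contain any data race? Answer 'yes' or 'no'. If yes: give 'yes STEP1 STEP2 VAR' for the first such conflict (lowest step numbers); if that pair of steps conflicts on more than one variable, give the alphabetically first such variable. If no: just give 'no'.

Steps 1,2: same thread (A). No race.
Steps 2,3: A(x = 3) vs B(x = z). RACE on x (W-W).
Steps 3,4: same thread (B). No race.
First conflict at steps 2,3.

Answer: yes 2 3 x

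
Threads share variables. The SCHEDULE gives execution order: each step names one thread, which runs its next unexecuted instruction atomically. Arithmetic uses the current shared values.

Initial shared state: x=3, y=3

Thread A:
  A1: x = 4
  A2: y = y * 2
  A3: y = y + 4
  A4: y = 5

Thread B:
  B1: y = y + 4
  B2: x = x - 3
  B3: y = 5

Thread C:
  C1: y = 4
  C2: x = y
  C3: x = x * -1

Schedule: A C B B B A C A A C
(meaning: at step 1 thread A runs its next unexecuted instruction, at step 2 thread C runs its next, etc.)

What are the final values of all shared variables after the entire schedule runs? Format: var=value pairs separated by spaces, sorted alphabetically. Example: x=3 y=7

Step 1: thread A executes A1 (x = 4). Shared: x=4 y=3. PCs: A@1 B@0 C@0
Step 2: thread C executes C1 (y = 4). Shared: x=4 y=4. PCs: A@1 B@0 C@1
Step 3: thread B executes B1 (y = y + 4). Shared: x=4 y=8. PCs: A@1 B@1 C@1
Step 4: thread B executes B2 (x = x - 3). Shared: x=1 y=8. PCs: A@1 B@2 C@1
Step 5: thread B executes B3 (y = 5). Shared: x=1 y=5. PCs: A@1 B@3 C@1
Step 6: thread A executes A2 (y = y * 2). Shared: x=1 y=10. PCs: A@2 B@3 C@1
Step 7: thread C executes C2 (x = y). Shared: x=10 y=10. PCs: A@2 B@3 C@2
Step 8: thread A executes A3 (y = y + 4). Shared: x=10 y=14. PCs: A@3 B@3 C@2
Step 9: thread A executes A4 (y = 5). Shared: x=10 y=5. PCs: A@4 B@3 C@2
Step 10: thread C executes C3 (x = x * -1). Shared: x=-10 y=5. PCs: A@4 B@3 C@3

Answer: x=-10 y=5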